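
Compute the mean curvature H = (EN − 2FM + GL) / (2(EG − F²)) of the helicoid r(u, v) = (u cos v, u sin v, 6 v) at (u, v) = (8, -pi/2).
H = 0

With E = 1, F = 0, G = u^2 + 36, L = 0, M = -6/sqrt(u^2 + 36), N = 0, assemble
  H = (EN − 2FM + GL) / (2(EG − F²)) = 0.
At (u, v) = (8, -pi/2): H = 0.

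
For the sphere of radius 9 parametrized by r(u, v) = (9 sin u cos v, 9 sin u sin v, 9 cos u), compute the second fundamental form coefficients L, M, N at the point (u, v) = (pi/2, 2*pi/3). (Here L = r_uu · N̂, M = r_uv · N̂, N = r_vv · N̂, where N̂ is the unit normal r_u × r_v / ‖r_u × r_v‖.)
L = -9;  M = 0;  N = -9

Compute the unit normal N̂(u, v) = (sin(u)^2*cos(v)/Abs(sin(u)), sin(u)^2*sin(v)/Abs(sin(u)), sin(2*u)/(2*Abs(sin(u)))), and the second partials r_uu, r_uv, r_vv. Take dot products:
  L(u, v) = r_uu · N̂ = -9*sin(u)/Abs(sin(u)),
  M(u, v) = r_uv · N̂ = 0,
  N(u, v) = r_vv · N̂ = -9*sin(u)^3/Abs(sin(u)).
Evaluating at (u, v) = (pi/2, 2*pi/3):
  L = -9, M = 0, N = -9.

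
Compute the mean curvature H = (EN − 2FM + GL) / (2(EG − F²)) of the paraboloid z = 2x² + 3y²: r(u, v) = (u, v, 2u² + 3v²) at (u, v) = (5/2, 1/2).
H = 323*sqrt(110)/12100

With E = 16*u^2 + 1, F = 24*u*v, G = 36*v^2 + 1, L = 4/sqrt(16*u^2 + 36*v^2 + 1), M = 0, N = 6/sqrt(16*u^2 + 36*v^2 + 1), assemble
  H = (EN − 2FM + GL) / (2(EG − F²)) = (48*u^2 + 72*v^2 + 5)/(16*u^2 + 36*v^2 + 1)^(3/2).
At (u, v) = (5/2, 1/2): H = 323*sqrt(110)/12100.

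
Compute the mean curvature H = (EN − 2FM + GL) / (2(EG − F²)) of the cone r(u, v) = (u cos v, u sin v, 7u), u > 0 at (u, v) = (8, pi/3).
H = 7*sqrt(2)/160

With E = 50, F = 0, G = u^2, L = 0, M = 0, N = 7*sqrt(2)*u^2/(10*Abs(u)), assemble
  H = (EN − 2FM + GL) / (2(EG − F²)) = 7*sqrt(2)/(20*Abs(u)).
At (u, v) = (8, pi/3): H = 7*sqrt(2)/160.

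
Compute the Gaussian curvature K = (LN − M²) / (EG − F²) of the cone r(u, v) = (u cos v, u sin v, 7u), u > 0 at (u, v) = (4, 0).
K = 0

Coefficients of the first fundamental form: E = 50, F = 0, G = u^2.
Coefficients of the second fundamental form: L = 0, M = 0, N = 7*sqrt(2)*u^2/(10*Abs(u)).
Assemble K = (LN − M²)/(EG − F²) = 0. At (u, v) = (4, 0): K = 0.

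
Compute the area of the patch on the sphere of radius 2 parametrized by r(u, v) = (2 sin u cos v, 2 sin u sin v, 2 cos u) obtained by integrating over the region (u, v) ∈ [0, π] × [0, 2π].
Area = 16*pi

Area = ∫∫ √(EG − F²) du dv with √(EG − F²) = 4*Abs(sin(u)). Integrating over [0, π] × [0, 2π] gives 16*pi.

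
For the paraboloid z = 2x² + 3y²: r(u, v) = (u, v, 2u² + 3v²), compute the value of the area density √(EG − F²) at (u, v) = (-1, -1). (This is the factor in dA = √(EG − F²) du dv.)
√(EG − F²)|_{(-1, -1)} = sqrt(53)

E = 16*u^2 + 1, F = 24*u*v, G = 36*v^2 + 1, so EG − F² = 16*u^2 + 36*v^2 + 1. Taking the positive square root: √(EG − F²) = sqrt(16*u^2 + 36*v^2 + 1). At (u, v) = (-1, -1): sqrt(53).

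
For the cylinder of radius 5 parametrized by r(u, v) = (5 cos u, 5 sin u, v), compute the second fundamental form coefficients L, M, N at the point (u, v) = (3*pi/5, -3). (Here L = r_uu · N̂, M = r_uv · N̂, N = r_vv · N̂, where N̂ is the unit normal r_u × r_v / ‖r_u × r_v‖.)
L = -5;  M = 0;  N = 0

Compute the unit normal N̂(u, v) = (cos(u), sin(u), 0), and the second partials r_uu, r_uv, r_vv. Take dot products:
  L(u, v) = r_uu · N̂ = -5,
  M(u, v) = r_uv · N̂ = 0,
  N(u, v) = r_vv · N̂ = 0.
Evaluating at (u, v) = (3*pi/5, -3):
  L = -5, M = 0, N = 0.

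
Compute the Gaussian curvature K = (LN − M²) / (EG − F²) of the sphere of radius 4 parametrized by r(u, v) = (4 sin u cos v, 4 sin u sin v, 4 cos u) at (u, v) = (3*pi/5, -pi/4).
K = 1/16

Coefficients of the first fundamental form: E = 16, F = 0, G = 16*sin(u)^2.
Coefficients of the second fundamental form: L = -4*sin(u)/Abs(sin(u)), M = 0, N = -4*sin(u)^3/Abs(sin(u)).
Assemble K = (LN − M²)/(EG − F²) = 1/16. At (u, v) = (3*pi/5, -pi/4): K = 1/16.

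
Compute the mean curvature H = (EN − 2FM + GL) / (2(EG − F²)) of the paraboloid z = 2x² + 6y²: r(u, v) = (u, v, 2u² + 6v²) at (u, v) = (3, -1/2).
H = 944*sqrt(181)/32761

With E = 16*u^2 + 1, F = 48*u*v, G = 144*v^2 + 1, L = 4/sqrt(16*u^2 + 144*v^2 + 1), M = 0, N = 12/sqrt(16*u^2 + 144*v^2 + 1), assemble
  H = (EN − 2FM + GL) / (2(EG − F²)) = 8*(12*u^2 + 36*v^2 + 1)/(16*u^2 + 144*v^2 + 1)^(3/2).
At (u, v) = (3, -1/2): H = 944*sqrt(181)/32761.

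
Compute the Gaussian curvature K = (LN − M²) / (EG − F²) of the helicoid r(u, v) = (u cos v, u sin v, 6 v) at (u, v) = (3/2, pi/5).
K = -64/2601

Coefficients of the first fundamental form: E = 1, F = 0, G = u^2 + 36.
Coefficients of the second fundamental form: L = 0, M = -6/sqrt(u^2 + 36), N = 0.
Assemble K = (LN − M²)/(EG − F²) = -36/(u^2 + 36)^2. At (u, v) = (3/2, pi/5): K = -64/2601.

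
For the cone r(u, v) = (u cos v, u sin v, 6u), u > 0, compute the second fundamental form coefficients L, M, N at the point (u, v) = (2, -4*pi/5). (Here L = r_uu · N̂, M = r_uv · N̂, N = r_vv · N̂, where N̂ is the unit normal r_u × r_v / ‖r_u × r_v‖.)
L = 0;  M = 0;  N = 12*sqrt(37)/37

Compute the unit normal N̂(u, v) = (-6*sqrt(37)*u*cos(v)/(37*Abs(u)), -6*sqrt(37)*u*sin(v)/(37*Abs(u)), sqrt(37)*u/(37*Abs(u))), and the second partials r_uu, r_uv, r_vv. Take dot products:
  L(u, v) = r_uu · N̂ = 0,
  M(u, v) = r_uv · N̂ = 0,
  N(u, v) = r_vv · N̂ = 6*sqrt(37)*u^2/(37*Abs(u)).
Evaluating at (u, v) = (2, -4*pi/5):
  L = 0, M = 0, N = 12*sqrt(37)/37.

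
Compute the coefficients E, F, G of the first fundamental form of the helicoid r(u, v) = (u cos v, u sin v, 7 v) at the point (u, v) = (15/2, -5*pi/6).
E = 1;  F = 0;  G = 421/4

Partials: r_u = (cos(v), sin(v), 0), r_v = (-u*sin(v), u*cos(v), 7). As functions of (u, v):
  E = r_u · r_u = 1,
  F = r_u · r_v = 0,
  G = r_v · r_v = u^2 + 49.
Evaluating at (u, v) = (15/2, -5*pi/6): E = 1, F = 0, G = 421/4.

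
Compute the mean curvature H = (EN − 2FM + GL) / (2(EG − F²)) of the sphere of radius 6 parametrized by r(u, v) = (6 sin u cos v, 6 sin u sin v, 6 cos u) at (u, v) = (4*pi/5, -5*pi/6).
H = -1/6

With E = 36, F = 0, G = 36*sin(u)^2, L = -6*sin(u)/Abs(sin(u)), M = 0, N = -6*sin(u)^3/Abs(sin(u)), assemble
  H = (EN − 2FM + GL) / (2(EG − F²)) = -sin(u)/(6*Abs(sin(u))).
At (u, v) = (4*pi/5, -5*pi/6): H = -1/6.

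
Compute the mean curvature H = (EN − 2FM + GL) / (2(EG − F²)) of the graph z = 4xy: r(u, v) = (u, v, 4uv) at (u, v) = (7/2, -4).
H = 896*sqrt(453)/205209

With E = 16*v^2 + 1, F = 16*u*v, G = 16*u^2 + 1, L = 0, M = 4/sqrt(16*u^2 + 16*v^2 + 1), N = 0, assemble
  H = (EN − 2FM + GL) / (2(EG − F²)) = -64*u*v/(16*u^2 + 16*v^2 + 1)^(3/2).
At (u, v) = (7/2, -4): H = 896*sqrt(453)/205209.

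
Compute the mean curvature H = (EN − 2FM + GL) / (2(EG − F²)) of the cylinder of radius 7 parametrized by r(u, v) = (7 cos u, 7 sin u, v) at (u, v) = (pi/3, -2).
H = -1/14

With E = 49, F = 0, G = 1, L = -7, M = 0, N = 0, assemble
  H = (EN − 2FM + GL) / (2(EG − F²)) = -1/14.
At (u, v) = (pi/3, -2): H = -1/14.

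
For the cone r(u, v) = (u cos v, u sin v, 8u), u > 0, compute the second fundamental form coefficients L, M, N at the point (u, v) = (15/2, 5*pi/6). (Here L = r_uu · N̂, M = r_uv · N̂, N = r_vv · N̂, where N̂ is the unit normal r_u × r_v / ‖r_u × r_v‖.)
L = 0;  M = 0;  N = 12*sqrt(65)/13

Compute the unit normal N̂(u, v) = (-8*sqrt(65)*u*cos(v)/(65*Abs(u)), -8*sqrt(65)*u*sin(v)/(65*Abs(u)), sqrt(65)*u/(65*Abs(u))), and the second partials r_uu, r_uv, r_vv. Take dot products:
  L(u, v) = r_uu · N̂ = 0,
  M(u, v) = r_uv · N̂ = 0,
  N(u, v) = r_vv · N̂ = 8*sqrt(65)*u^2/(65*Abs(u)).
Evaluating at (u, v) = (15/2, 5*pi/6):
  L = 0, M = 0, N = 12*sqrt(65)/13.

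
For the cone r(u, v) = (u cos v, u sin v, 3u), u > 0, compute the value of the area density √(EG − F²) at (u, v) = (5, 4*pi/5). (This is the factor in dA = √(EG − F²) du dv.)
√(EG − F²)|_{(5, 4*pi/5)} = 5*sqrt(10)

E = 10, F = 0, G = u^2, so EG − F² = 10*u^2. Taking the positive square root: √(EG − F²) = sqrt(10)*Abs(u). At (u, v) = (5, 4*pi/5): 5*sqrt(10).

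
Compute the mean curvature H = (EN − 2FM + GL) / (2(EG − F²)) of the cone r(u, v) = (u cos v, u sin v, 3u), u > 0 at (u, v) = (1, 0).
H = 3*sqrt(10)/20

With E = 10, F = 0, G = u^2, L = 0, M = 0, N = 3*sqrt(10)*u^2/(10*Abs(u)), assemble
  H = (EN − 2FM + GL) / (2(EG − F²)) = 3*sqrt(10)/(20*Abs(u)).
At (u, v) = (1, 0): H = 3*sqrt(10)/20.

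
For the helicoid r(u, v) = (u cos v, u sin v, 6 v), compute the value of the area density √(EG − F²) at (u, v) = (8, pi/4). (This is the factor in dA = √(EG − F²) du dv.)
√(EG − F²)|_{(8, pi/4)} = 10

E = 1, F = 0, G = u^2 + 36, so EG − F² = u^2 + 36. Taking the positive square root: √(EG − F²) = sqrt(u^2 + 36). At (u, v) = (8, pi/4): 10.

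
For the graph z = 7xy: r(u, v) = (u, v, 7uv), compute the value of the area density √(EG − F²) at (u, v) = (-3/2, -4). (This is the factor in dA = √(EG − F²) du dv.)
√(EG − F²)|_{(-3/2, -4)} = sqrt(3581)/2

E = 49*v^2 + 1, F = 49*u*v, G = 49*u^2 + 1, so EG − F² = 49*u^2 + 49*v^2 + 1. Taking the positive square root: √(EG − F²) = sqrt(49*u^2 + 49*v^2 + 1). At (u, v) = (-3/2, -4): sqrt(3581)/2.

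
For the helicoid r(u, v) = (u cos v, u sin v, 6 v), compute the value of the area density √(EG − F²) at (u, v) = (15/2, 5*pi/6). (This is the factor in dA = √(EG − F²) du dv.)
√(EG − F²)|_{(15/2, 5*pi/6)} = 3*sqrt(41)/2

E = 1, F = 0, G = u^2 + 36, so EG − F² = u^2 + 36. Taking the positive square root: √(EG − F²) = sqrt(u^2 + 36). At (u, v) = (15/2, 5*pi/6): 3*sqrt(41)/2.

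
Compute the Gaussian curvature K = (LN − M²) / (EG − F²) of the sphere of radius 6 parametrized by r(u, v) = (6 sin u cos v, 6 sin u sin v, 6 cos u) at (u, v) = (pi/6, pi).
K = 1/36

Coefficients of the first fundamental form: E = 36, F = 0, G = 36*sin(u)^2.
Coefficients of the second fundamental form: L = -6*sin(u)/Abs(sin(u)), M = 0, N = -6*sin(u)^3/Abs(sin(u)).
Assemble K = (LN − M²)/(EG − F²) = 1/36. At (u, v) = (pi/6, pi): K = 1/36.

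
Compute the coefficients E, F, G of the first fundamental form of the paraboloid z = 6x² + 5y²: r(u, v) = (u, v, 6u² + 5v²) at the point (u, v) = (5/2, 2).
E = 901;  F = 600;  G = 401

Partials: r_u = (1, 0, 12*u), r_v = (0, 1, 10*v). As functions of (u, v):
  E = r_u · r_u = 144*u^2 + 1,
  F = r_u · r_v = 120*u*v,
  G = r_v · r_v = 100*v^2 + 1.
Evaluating at (u, v) = (5/2, 2): E = 901, F = 600, G = 401.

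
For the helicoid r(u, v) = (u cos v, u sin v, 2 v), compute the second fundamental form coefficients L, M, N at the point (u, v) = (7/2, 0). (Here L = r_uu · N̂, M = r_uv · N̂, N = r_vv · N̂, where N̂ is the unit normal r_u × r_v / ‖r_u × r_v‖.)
L = 0;  M = -4*sqrt(65)/65;  N = 0

Compute the unit normal N̂(u, v) = (2*sin(v)/sqrt(u^2 + 4), -2*cos(v)/sqrt(u^2 + 4), u/sqrt(u^2 + 4)), and the second partials r_uu, r_uv, r_vv. Take dot products:
  L(u, v) = r_uu · N̂ = 0,
  M(u, v) = r_uv · N̂ = -2/sqrt(u^2 + 4),
  N(u, v) = r_vv · N̂ = 0.
Evaluating at (u, v) = (7/2, 0):
  L = 0, M = -4*sqrt(65)/65, N = 0.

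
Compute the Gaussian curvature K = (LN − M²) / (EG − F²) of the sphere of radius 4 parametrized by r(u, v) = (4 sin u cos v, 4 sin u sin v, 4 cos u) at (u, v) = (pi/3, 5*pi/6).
K = 1/16

Coefficients of the first fundamental form: E = 16, F = 0, G = 16*sin(u)^2.
Coefficients of the second fundamental form: L = -4*sin(u)/Abs(sin(u)), M = 0, N = -4*sin(u)^3/Abs(sin(u)).
Assemble K = (LN − M²)/(EG − F²) = 1/16. At (u, v) = (pi/3, 5*pi/6): K = 1/16.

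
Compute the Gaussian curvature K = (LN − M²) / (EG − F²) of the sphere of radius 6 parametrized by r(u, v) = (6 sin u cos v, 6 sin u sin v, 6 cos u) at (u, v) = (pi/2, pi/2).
K = 1/36

Coefficients of the first fundamental form: E = 36, F = 0, G = 36*sin(u)^2.
Coefficients of the second fundamental form: L = -6*sin(u)/Abs(sin(u)), M = 0, N = -6*sin(u)^3/Abs(sin(u)).
Assemble K = (LN − M²)/(EG − F²) = 1/36. At (u, v) = (pi/2, pi/2): K = 1/36.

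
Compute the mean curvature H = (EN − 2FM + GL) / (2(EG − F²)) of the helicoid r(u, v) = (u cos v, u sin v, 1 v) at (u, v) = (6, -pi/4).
H = 0

With E = 1, F = 0, G = u^2 + 1, L = 0, M = -1/sqrt(u^2 + 1), N = 0, assemble
  H = (EN − 2FM + GL) / (2(EG − F²)) = 0.
At (u, v) = (6, -pi/4): H = 0.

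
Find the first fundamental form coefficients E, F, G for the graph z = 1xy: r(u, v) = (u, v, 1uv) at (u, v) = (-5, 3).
E = 10;  F = -15;  G = 26

Partials: r_u = (1, 0, v), r_v = (0, 1, u). As functions of (u, v):
  E = r_u · r_u = v^2 + 1,
  F = r_u · r_v = u*v,
  G = r_v · r_v = u^2 + 1.
Evaluating at (u, v) = (-5, 3): E = 10, F = -15, G = 26.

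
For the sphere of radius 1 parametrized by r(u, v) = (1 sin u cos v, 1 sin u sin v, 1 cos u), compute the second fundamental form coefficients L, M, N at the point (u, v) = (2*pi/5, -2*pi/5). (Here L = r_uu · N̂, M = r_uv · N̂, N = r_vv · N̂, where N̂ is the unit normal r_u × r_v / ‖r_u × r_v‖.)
L = -1;  M = 0;  N = -5/8 - sqrt(5)/8

Compute the unit normal N̂(u, v) = (sin(u)^2*cos(v)/Abs(sin(u)), sin(u)^2*sin(v)/Abs(sin(u)), sin(2*u)/(2*Abs(sin(u)))), and the second partials r_uu, r_uv, r_vv. Take dot products:
  L(u, v) = r_uu · N̂ = -sin(u)/Abs(sin(u)),
  M(u, v) = r_uv · N̂ = 0,
  N(u, v) = r_vv · N̂ = -sin(u)^3/Abs(sin(u)).
Evaluating at (u, v) = (2*pi/5, -2*pi/5):
  L = -1, M = 0, N = -5/8 - sqrt(5)/8.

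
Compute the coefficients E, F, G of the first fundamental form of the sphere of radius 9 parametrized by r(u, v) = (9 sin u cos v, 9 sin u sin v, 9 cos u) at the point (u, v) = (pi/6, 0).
E = 81;  F = 0;  G = 81/4

Partials: r_u = (9*cos(u)*cos(v), 9*sin(v)*cos(u), -9*sin(u)), r_v = (-9*sin(u)*sin(v), 9*sin(u)*cos(v), 0). As functions of (u, v):
  E = r_u · r_u = 81,
  F = r_u · r_v = 0,
  G = r_v · r_v = 81*sin(u)^2.
Evaluating at (u, v) = (pi/6, 0): E = 81, F = 0, G = 81/4.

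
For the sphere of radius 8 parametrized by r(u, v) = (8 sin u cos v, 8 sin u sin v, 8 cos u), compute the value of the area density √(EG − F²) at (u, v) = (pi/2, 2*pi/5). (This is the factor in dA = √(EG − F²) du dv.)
√(EG − F²)|_{(pi/2, 2*pi/5)} = 64

E = 64, F = 0, G = 64*sin(u)^2, so EG − F² = 4096*sin(u)^2. Taking the positive square root: √(EG − F²) = 64*Abs(sin(u)). At (u, v) = (pi/2, 2*pi/5): 64.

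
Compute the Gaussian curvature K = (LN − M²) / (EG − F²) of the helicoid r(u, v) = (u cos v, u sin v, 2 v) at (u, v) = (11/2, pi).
K = -64/18769

Coefficients of the first fundamental form: E = 1, F = 0, G = u^2 + 4.
Coefficients of the second fundamental form: L = 0, M = -2/sqrt(u^2 + 4), N = 0.
Assemble K = (LN − M²)/(EG − F²) = -4/(u^2 + 4)^2. At (u, v) = (11/2, pi): K = -64/18769.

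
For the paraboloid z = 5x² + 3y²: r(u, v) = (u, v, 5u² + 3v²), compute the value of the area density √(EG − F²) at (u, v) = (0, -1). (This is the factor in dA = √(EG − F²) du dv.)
√(EG − F²)|_{(0, -1)} = sqrt(37)

E = 100*u^2 + 1, F = 60*u*v, G = 36*v^2 + 1, so EG − F² = 100*u^2 + 36*v^2 + 1. Taking the positive square root: √(EG − F²) = sqrt(100*u^2 + 36*v^2 + 1). At (u, v) = (0, -1): sqrt(37).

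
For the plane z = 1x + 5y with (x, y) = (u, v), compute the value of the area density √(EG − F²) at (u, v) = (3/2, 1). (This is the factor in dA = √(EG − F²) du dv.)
√(EG − F²)|_{(3/2, 1)} = 3*sqrt(3)

E = 2, F = 5, G = 26, so EG − F² = 27. Taking the positive square root: √(EG − F²) = 3*sqrt(3). At (u, v) = (3/2, 1): 3*sqrt(3).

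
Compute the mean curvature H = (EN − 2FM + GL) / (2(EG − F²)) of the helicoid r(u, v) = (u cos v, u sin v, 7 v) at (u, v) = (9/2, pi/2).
H = 0

With E = 1, F = 0, G = u^2 + 49, L = 0, M = -7/sqrt(u^2 + 49), N = 0, assemble
  H = (EN − 2FM + GL) / (2(EG − F²)) = 0.
At (u, v) = (9/2, pi/2): H = 0.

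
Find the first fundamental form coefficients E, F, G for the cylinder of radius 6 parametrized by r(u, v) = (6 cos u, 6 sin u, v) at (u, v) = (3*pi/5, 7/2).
E = 36;  F = 0;  G = 1

Partials: r_u = (-6*sin(u), 6*cos(u), 0), r_v = (0, 0, 1). As functions of (u, v):
  E = r_u · r_u = 36,
  F = r_u · r_v = 0,
  G = r_v · r_v = 1.
Evaluating at (u, v) = (3*pi/5, 7/2): E = 36, F = 0, G = 1.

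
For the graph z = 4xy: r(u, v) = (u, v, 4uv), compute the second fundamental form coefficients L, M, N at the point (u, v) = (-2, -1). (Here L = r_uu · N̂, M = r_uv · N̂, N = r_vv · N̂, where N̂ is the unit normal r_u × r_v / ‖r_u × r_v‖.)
L = 0;  M = 4/9;  N = 0

Compute the unit normal N̂(u, v) = (-4*v/sqrt(16*u^2 + 16*v^2 + 1), -4*u/sqrt(16*u^2 + 16*v^2 + 1), 1/sqrt(16*u^2 + 16*v^2 + 1)), and the second partials r_uu, r_uv, r_vv. Take dot products:
  L(u, v) = r_uu · N̂ = 0,
  M(u, v) = r_uv · N̂ = 4/sqrt(16*u^2 + 16*v^2 + 1),
  N(u, v) = r_vv · N̂ = 0.
Evaluating at (u, v) = (-2, -1):
  L = 0, M = 4/9, N = 0.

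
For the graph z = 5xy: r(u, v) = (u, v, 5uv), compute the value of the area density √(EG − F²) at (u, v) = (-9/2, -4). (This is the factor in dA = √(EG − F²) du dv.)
√(EG − F²)|_{(-9/2, -4)} = sqrt(3629)/2

E = 25*v^2 + 1, F = 25*u*v, G = 25*u^2 + 1, so EG − F² = 25*u^2 + 25*v^2 + 1. Taking the positive square root: √(EG − F²) = sqrt(25*u^2 + 25*v^2 + 1). At (u, v) = (-9/2, -4): sqrt(3629)/2.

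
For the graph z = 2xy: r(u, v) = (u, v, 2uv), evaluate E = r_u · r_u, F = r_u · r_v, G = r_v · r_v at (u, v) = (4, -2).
E = 17;  F = -32;  G = 65

Partials: r_u = (1, 0, 2*v), r_v = (0, 1, 2*u). As functions of (u, v):
  E = r_u · r_u = 4*v^2 + 1,
  F = r_u · r_v = 4*u*v,
  G = r_v · r_v = 4*u^2 + 1.
Evaluating at (u, v) = (4, -2): E = 17, F = -32, G = 65.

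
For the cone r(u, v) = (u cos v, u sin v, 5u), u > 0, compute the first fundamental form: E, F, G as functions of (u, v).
E = 26;  F = 0;  G = u^2

Compute partials: r_u = (cos(v), sin(v), 5), r_v = (-u*sin(v), u*cos(v), 0). Then
  E = r_u · r_u = 26,
  F = r_u · r_v = 0,
  G = r_v · r_v = u^2.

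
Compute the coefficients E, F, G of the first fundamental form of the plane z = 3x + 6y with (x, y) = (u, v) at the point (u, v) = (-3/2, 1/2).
E = 10;  F = 18;  G = 37

Partials: r_u = (1, 0, 3), r_v = (0, 1, 6). As functions of (u, v):
  E = r_u · r_u = 10,
  F = r_u · r_v = 18,
  G = r_v · r_v = 37.
Evaluating at (u, v) = (-3/2, 1/2): E = 10, F = 18, G = 37.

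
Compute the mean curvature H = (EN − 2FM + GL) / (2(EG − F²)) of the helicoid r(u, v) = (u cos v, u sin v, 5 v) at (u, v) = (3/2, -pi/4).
H = 0

With E = 1, F = 0, G = u^2 + 25, L = 0, M = -5/sqrt(u^2 + 25), N = 0, assemble
  H = (EN − 2FM + GL) / (2(EG − F²)) = 0.
At (u, v) = (3/2, -pi/4): H = 0.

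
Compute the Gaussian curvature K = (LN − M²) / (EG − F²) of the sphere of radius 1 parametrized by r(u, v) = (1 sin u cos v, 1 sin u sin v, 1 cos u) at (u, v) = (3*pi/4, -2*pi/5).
K = 1

Coefficients of the first fundamental form: E = 1, F = 0, G = sin(u)^2.
Coefficients of the second fundamental form: L = -sin(u)/Abs(sin(u)), M = 0, N = -sin(u)^3/Abs(sin(u)).
Assemble K = (LN − M²)/(EG − F²) = 1. At (u, v) = (3*pi/4, -2*pi/5): K = 1.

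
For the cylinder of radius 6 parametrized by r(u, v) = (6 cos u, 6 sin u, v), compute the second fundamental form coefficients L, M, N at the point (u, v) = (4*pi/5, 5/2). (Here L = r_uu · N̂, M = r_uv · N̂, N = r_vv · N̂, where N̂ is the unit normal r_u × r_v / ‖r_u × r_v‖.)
L = -6;  M = 0;  N = 0

Compute the unit normal N̂(u, v) = (cos(u), sin(u), 0), and the second partials r_uu, r_uv, r_vv. Take dot products:
  L(u, v) = r_uu · N̂ = -6,
  M(u, v) = r_uv · N̂ = 0,
  N(u, v) = r_vv · N̂ = 0.
Evaluating at (u, v) = (4*pi/5, 5/2):
  L = -6, M = 0, N = 0.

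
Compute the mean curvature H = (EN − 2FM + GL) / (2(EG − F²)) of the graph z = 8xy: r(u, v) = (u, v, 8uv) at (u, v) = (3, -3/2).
H = 2304*sqrt(721)/519841

With E = 64*v^2 + 1, F = 64*u*v, G = 64*u^2 + 1, L = 0, M = 8/sqrt(64*u^2 + 64*v^2 + 1), N = 0, assemble
  H = (EN − 2FM + GL) / (2(EG − F²)) = -512*u*v/(64*u^2 + 64*v^2 + 1)^(3/2).
At (u, v) = (3, -3/2): H = 2304*sqrt(721)/519841.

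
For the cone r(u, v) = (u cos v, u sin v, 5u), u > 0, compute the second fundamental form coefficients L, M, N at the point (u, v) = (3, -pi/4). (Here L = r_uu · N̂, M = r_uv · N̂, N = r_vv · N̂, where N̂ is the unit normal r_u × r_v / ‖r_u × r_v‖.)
L = 0;  M = 0;  N = 15*sqrt(26)/26

Compute the unit normal N̂(u, v) = (-5*sqrt(26)*u*cos(v)/(26*Abs(u)), -5*sqrt(26)*u*sin(v)/(26*Abs(u)), sqrt(26)*u/(26*Abs(u))), and the second partials r_uu, r_uv, r_vv. Take dot products:
  L(u, v) = r_uu · N̂ = 0,
  M(u, v) = r_uv · N̂ = 0,
  N(u, v) = r_vv · N̂ = 5*sqrt(26)*u^2/(26*Abs(u)).
Evaluating at (u, v) = (3, -pi/4):
  L = 0, M = 0, N = 15*sqrt(26)/26.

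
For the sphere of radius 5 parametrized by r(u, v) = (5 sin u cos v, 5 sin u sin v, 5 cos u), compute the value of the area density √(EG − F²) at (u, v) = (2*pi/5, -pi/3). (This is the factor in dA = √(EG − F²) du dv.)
√(EG − F²)|_{(2*pi/5, -pi/3)} = 25*sqrt(2*sqrt(5) + 10)/4

E = 25, F = 0, G = 25*sin(u)^2, so EG − F² = 625*sin(u)^2. Taking the positive square root: √(EG − F²) = 25*Abs(sin(u)). At (u, v) = (2*pi/5, -pi/3): 25*sqrt(2*sqrt(5) + 10)/4.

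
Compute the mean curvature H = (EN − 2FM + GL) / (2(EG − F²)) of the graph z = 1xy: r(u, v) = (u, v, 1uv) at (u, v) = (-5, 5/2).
H = 100*sqrt(129)/16641

With E = v^2 + 1, F = u*v, G = u^2 + 1, L = 0, M = 1/sqrt(u^2 + v^2 + 1), N = 0, assemble
  H = (EN − 2FM + GL) / (2(EG − F²)) = -u*v/(u^2 + v^2 + 1)^(3/2).
At (u, v) = (-5, 5/2): H = 100*sqrt(129)/16641.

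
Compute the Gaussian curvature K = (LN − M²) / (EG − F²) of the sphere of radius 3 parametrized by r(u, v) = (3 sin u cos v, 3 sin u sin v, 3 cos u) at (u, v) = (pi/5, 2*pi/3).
K = 1/9

Coefficients of the first fundamental form: E = 9, F = 0, G = 9*sin(u)^2.
Coefficients of the second fundamental form: L = -3*sin(u)/Abs(sin(u)), M = 0, N = -3*sin(u)^3/Abs(sin(u)).
Assemble K = (LN − M²)/(EG − F²) = 1/9. At (u, v) = (pi/5, 2*pi/3): K = 1/9.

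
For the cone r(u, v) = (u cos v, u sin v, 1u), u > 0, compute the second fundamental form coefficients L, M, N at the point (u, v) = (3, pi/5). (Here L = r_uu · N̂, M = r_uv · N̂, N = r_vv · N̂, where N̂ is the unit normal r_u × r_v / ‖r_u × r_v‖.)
L = 0;  M = 0;  N = 3*sqrt(2)/2

Compute the unit normal N̂(u, v) = (-sqrt(2)*u*cos(v)/(2*Abs(u)), -sqrt(2)*u*sin(v)/(2*Abs(u)), sqrt(2)*u/(2*Abs(u))), and the second partials r_uu, r_uv, r_vv. Take dot products:
  L(u, v) = r_uu · N̂ = 0,
  M(u, v) = r_uv · N̂ = 0,
  N(u, v) = r_vv · N̂ = sqrt(2)*u^2/(2*Abs(u)).
Evaluating at (u, v) = (3, pi/5):
  L = 0, M = 0, N = 3*sqrt(2)/2.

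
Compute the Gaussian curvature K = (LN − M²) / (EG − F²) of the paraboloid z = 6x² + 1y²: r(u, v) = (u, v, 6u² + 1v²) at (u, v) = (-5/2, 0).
K = 24/811801

Coefficients of the first fundamental form: E = 144*u^2 + 1, F = 24*u*v, G = 4*v^2 + 1.
Coefficients of the second fundamental form: L = 12/sqrt(144*u^2 + 4*v^2 + 1), M = 0, N = 2/sqrt(144*u^2 + 4*v^2 + 1).
Assemble K = (LN − M²)/(EG − F²) = 24/(20736*u^4 + 1152*u^2*v^2 + 288*u^2 + 16*v^4 + 8*v^2 + 1). At (u, v) = (-5/2, 0): K = 24/811801.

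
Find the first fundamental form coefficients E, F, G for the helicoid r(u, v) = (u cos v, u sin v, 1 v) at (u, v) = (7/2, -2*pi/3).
E = 1;  F = 0;  G = 53/4

Partials: r_u = (cos(v), sin(v), 0), r_v = (-u*sin(v), u*cos(v), 1). As functions of (u, v):
  E = r_u · r_u = 1,
  F = r_u · r_v = 0,
  G = r_v · r_v = u^2 + 1.
Evaluating at (u, v) = (7/2, -2*pi/3): E = 1, F = 0, G = 53/4.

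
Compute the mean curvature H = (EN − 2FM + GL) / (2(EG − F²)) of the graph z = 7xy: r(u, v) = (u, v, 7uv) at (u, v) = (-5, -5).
H = -8575*sqrt(2451)/6007401

With E = 49*v^2 + 1, F = 49*u*v, G = 49*u^2 + 1, L = 0, M = 7/sqrt(49*u^2 + 49*v^2 + 1), N = 0, assemble
  H = (EN − 2FM + GL) / (2(EG − F²)) = -343*u*v/(49*u^2 + 49*v^2 + 1)^(3/2).
At (u, v) = (-5, -5): H = -8575*sqrt(2451)/6007401.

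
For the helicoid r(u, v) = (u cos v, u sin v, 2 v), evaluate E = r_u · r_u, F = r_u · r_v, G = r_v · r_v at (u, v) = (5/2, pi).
E = 1;  F = 0;  G = 41/4

Partials: r_u = (cos(v), sin(v), 0), r_v = (-u*sin(v), u*cos(v), 2). As functions of (u, v):
  E = r_u · r_u = 1,
  F = r_u · r_v = 0,
  G = r_v · r_v = u^2 + 4.
Evaluating at (u, v) = (5/2, pi): E = 1, F = 0, G = 41/4.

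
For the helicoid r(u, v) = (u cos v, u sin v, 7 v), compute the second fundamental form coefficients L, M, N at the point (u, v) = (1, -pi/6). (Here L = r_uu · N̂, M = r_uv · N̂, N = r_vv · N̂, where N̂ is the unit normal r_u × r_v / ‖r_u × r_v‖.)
L = 0;  M = -7*sqrt(2)/10;  N = 0

Compute the unit normal N̂(u, v) = (7*sin(v)/sqrt(u^2 + 49), -7*cos(v)/sqrt(u^2 + 49), u/sqrt(u^2 + 49)), and the second partials r_uu, r_uv, r_vv. Take dot products:
  L(u, v) = r_uu · N̂ = 0,
  M(u, v) = r_uv · N̂ = -7/sqrt(u^2 + 49),
  N(u, v) = r_vv · N̂ = 0.
Evaluating at (u, v) = (1, -pi/6):
  L = 0, M = -7*sqrt(2)/10, N = 0.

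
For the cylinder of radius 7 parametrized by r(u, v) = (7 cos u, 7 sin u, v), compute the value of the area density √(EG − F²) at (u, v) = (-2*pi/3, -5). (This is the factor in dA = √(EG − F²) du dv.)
√(EG − F²)|_{(-2*pi/3, -5)} = 7

E = 49, F = 0, G = 1, so EG − F² = 49. Taking the positive square root: √(EG − F²) = 7. At (u, v) = (-2*pi/3, -5): 7.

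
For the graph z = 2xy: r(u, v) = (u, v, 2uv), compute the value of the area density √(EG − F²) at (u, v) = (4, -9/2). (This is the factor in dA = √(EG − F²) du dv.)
√(EG − F²)|_{(4, -9/2)} = sqrt(146)

E = 4*v^2 + 1, F = 4*u*v, G = 4*u^2 + 1, so EG − F² = 4*u^2 + 4*v^2 + 1. Taking the positive square root: √(EG − F²) = sqrt(4*u^2 + 4*v^2 + 1). At (u, v) = (4, -9/2): sqrt(146).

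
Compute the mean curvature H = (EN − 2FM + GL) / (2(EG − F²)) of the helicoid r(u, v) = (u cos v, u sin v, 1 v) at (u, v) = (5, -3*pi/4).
H = 0

With E = 1, F = 0, G = u^2 + 1, L = 0, M = -1/sqrt(u^2 + 1), N = 0, assemble
  H = (EN − 2FM + GL) / (2(EG − F²)) = 0.
At (u, v) = (5, -3*pi/4): H = 0.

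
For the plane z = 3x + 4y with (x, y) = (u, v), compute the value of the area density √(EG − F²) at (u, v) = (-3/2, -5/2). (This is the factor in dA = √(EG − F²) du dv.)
√(EG − F²)|_{(-3/2, -5/2)} = sqrt(26)

E = 10, F = 12, G = 17, so EG − F² = 26. Taking the positive square root: √(EG − F²) = sqrt(26). At (u, v) = (-3/2, -5/2): sqrt(26).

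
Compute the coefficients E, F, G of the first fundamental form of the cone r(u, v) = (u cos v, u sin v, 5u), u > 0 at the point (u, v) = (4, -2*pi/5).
E = 26;  F = 0;  G = 16

Partials: r_u = (cos(v), sin(v), 5), r_v = (-u*sin(v), u*cos(v), 0). As functions of (u, v):
  E = r_u · r_u = 26,
  F = r_u · r_v = 0,
  G = r_v · r_v = u^2.
Evaluating at (u, v) = (4, -2*pi/5): E = 26, F = 0, G = 16.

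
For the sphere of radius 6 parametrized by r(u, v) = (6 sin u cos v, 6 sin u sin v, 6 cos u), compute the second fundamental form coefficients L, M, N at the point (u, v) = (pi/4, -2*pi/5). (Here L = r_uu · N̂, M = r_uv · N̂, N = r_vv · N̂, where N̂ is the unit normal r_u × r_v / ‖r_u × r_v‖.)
L = -6;  M = 0;  N = -3

Compute the unit normal N̂(u, v) = (sin(u)^2*cos(v)/Abs(sin(u)), sin(u)^2*sin(v)/Abs(sin(u)), sin(2*u)/(2*Abs(sin(u)))), and the second partials r_uu, r_uv, r_vv. Take dot products:
  L(u, v) = r_uu · N̂ = -6*sin(u)/Abs(sin(u)),
  M(u, v) = r_uv · N̂ = 0,
  N(u, v) = r_vv · N̂ = -6*sin(u)^3/Abs(sin(u)).
Evaluating at (u, v) = (pi/4, -2*pi/5):
  L = -6, M = 0, N = -3.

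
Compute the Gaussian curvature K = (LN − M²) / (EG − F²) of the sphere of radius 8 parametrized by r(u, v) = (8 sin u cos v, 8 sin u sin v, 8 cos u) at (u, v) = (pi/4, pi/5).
K = 1/64

Coefficients of the first fundamental form: E = 64, F = 0, G = 64*sin(u)^2.
Coefficients of the second fundamental form: L = -8*sin(u)/Abs(sin(u)), M = 0, N = -8*sin(u)^3/Abs(sin(u)).
Assemble K = (LN − M²)/(EG − F²) = 1/64. At (u, v) = (pi/4, pi/5): K = 1/64.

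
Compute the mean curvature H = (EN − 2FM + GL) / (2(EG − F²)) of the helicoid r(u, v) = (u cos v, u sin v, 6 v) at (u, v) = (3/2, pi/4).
H = 0

With E = 1, F = 0, G = u^2 + 36, L = 0, M = -6/sqrt(u^2 + 36), N = 0, assemble
  H = (EN − 2FM + GL) / (2(EG − F²)) = 0.
At (u, v) = (3/2, pi/4): H = 0.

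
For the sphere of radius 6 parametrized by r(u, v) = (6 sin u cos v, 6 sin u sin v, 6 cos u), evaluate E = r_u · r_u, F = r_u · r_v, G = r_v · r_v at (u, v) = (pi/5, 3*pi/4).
E = 36;  F = 0;  G = 45/2 - 9*sqrt(5)/2

Partials: r_u = (6*cos(u)*cos(v), 6*sin(v)*cos(u), -6*sin(u)), r_v = (-6*sin(u)*sin(v), 6*sin(u)*cos(v), 0). As functions of (u, v):
  E = r_u · r_u = 36,
  F = r_u · r_v = 0,
  G = r_v · r_v = 36*sin(u)^2.
Evaluating at (u, v) = (pi/5, 3*pi/4): E = 36, F = 0, G = 45/2 - 9*sqrt(5)/2.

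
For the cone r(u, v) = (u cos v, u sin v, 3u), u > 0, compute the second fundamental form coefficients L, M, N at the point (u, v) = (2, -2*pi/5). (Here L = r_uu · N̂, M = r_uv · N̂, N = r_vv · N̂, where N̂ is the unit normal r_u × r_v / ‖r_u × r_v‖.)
L = 0;  M = 0;  N = 3*sqrt(10)/5

Compute the unit normal N̂(u, v) = (-3*sqrt(10)*u*cos(v)/(10*Abs(u)), -3*sqrt(10)*u*sin(v)/(10*Abs(u)), sqrt(10)*u/(10*Abs(u))), and the second partials r_uu, r_uv, r_vv. Take dot products:
  L(u, v) = r_uu · N̂ = 0,
  M(u, v) = r_uv · N̂ = 0,
  N(u, v) = r_vv · N̂ = 3*sqrt(10)*u^2/(10*Abs(u)).
Evaluating at (u, v) = (2, -2*pi/5):
  L = 0, M = 0, N = 3*sqrt(10)/5.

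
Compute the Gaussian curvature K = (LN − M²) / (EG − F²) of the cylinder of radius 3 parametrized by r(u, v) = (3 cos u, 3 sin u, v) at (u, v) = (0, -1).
K = 0

Coefficients of the first fundamental form: E = 9, F = 0, G = 1.
Coefficients of the second fundamental form: L = -3, M = 0, N = 0.
Assemble K = (LN − M²)/(EG − F²) = 0. At (u, v) = (0, -1): K = 0.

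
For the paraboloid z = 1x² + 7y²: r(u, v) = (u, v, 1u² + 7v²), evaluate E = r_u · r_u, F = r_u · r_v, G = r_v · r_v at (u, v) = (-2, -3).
E = 17;  F = 168;  G = 1765

Partials: r_u = (1, 0, 2*u), r_v = (0, 1, 14*v). As functions of (u, v):
  E = r_u · r_u = 4*u^2 + 1,
  F = r_u · r_v = 28*u*v,
  G = r_v · r_v = 196*v^2 + 1.
Evaluating at (u, v) = (-2, -3): E = 17, F = 168, G = 1765.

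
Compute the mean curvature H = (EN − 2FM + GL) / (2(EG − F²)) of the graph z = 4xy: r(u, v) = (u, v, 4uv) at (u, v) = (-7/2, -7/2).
H = -784*sqrt(393)/154449

With E = 16*v^2 + 1, F = 16*u*v, G = 16*u^2 + 1, L = 0, M = 4/sqrt(16*u^2 + 16*v^2 + 1), N = 0, assemble
  H = (EN − 2FM + GL) / (2(EG − F²)) = -64*u*v/(16*u^2 + 16*v^2 + 1)^(3/2).
At (u, v) = (-7/2, -7/2): H = -784*sqrt(393)/154449.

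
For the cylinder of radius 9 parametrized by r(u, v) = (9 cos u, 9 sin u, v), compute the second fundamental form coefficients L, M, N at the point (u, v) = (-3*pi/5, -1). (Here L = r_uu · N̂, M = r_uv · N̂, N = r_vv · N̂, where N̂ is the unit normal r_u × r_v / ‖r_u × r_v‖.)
L = -9;  M = 0;  N = 0

Compute the unit normal N̂(u, v) = (cos(u), sin(u), 0), and the second partials r_uu, r_uv, r_vv. Take dot products:
  L(u, v) = r_uu · N̂ = -9,
  M(u, v) = r_uv · N̂ = 0,
  N(u, v) = r_vv · N̂ = 0.
Evaluating at (u, v) = (-3*pi/5, -1):
  L = -9, M = 0, N = 0.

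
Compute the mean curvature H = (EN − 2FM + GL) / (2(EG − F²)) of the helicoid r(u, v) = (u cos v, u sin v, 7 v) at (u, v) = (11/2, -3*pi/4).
H = 0

With E = 1, F = 0, G = u^2 + 49, L = 0, M = -7/sqrt(u^2 + 49), N = 0, assemble
  H = (EN − 2FM + GL) / (2(EG − F²)) = 0.
At (u, v) = (11/2, -3*pi/4): H = 0.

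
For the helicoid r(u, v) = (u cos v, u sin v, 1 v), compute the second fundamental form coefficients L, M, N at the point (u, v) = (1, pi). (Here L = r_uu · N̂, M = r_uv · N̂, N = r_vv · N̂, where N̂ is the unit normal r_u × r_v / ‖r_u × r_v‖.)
L = 0;  M = -sqrt(2)/2;  N = 0

Compute the unit normal N̂(u, v) = (sin(v)/sqrt(u^2 + 1), -cos(v)/sqrt(u^2 + 1), u/sqrt(u^2 + 1)), and the second partials r_uu, r_uv, r_vv. Take dot products:
  L(u, v) = r_uu · N̂ = 0,
  M(u, v) = r_uv · N̂ = -1/sqrt(u^2 + 1),
  N(u, v) = r_vv · N̂ = 0.
Evaluating at (u, v) = (1, pi):
  L = 0, M = -sqrt(2)/2, N = 0.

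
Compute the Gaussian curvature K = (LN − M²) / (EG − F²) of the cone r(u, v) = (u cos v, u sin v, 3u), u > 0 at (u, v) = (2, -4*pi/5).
K = 0

Coefficients of the first fundamental form: E = 10, F = 0, G = u^2.
Coefficients of the second fundamental form: L = 0, M = 0, N = 3*sqrt(10)*u^2/(10*Abs(u)).
Assemble K = (LN − M²)/(EG − F²) = 0. At (u, v) = (2, -4*pi/5): K = 0.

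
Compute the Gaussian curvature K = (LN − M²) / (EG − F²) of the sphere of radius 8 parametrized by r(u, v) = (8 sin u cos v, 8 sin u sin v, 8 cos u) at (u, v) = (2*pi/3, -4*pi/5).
K = 1/64

Coefficients of the first fundamental form: E = 64, F = 0, G = 64*sin(u)^2.
Coefficients of the second fundamental form: L = -8*sin(u)/Abs(sin(u)), M = 0, N = -8*sin(u)^3/Abs(sin(u)).
Assemble K = (LN − M²)/(EG − F²) = 1/64. At (u, v) = (2*pi/3, -4*pi/5): K = 1/64.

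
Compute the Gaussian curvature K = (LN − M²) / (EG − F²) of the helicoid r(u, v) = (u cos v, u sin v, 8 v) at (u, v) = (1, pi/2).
K = -64/4225

Coefficients of the first fundamental form: E = 1, F = 0, G = u^2 + 64.
Coefficients of the second fundamental form: L = 0, M = -8/sqrt(u^2 + 64), N = 0.
Assemble K = (LN − M²)/(EG − F²) = -64/(u^2 + 64)^2. At (u, v) = (1, pi/2): K = -64/4225.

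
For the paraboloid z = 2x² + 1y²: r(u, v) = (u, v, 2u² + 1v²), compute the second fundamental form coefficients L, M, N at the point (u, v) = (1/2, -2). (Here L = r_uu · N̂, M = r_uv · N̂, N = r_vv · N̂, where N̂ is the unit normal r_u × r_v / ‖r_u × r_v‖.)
L = 4*sqrt(21)/21;  M = 0;  N = 2*sqrt(21)/21

Compute the unit normal N̂(u, v) = (-4*u/sqrt(16*u^2 + 4*v^2 + 1), -2*v/sqrt(16*u^2 + 4*v^2 + 1), 1/sqrt(16*u^2 + 4*v^2 + 1)), and the second partials r_uu, r_uv, r_vv. Take dot products:
  L(u, v) = r_uu · N̂ = 4/sqrt(16*u^2 + 4*v^2 + 1),
  M(u, v) = r_uv · N̂ = 0,
  N(u, v) = r_vv · N̂ = 2/sqrt(16*u^2 + 4*v^2 + 1).
Evaluating at (u, v) = (1/2, -2):
  L = 4*sqrt(21)/21, M = 0, N = 2*sqrt(21)/21.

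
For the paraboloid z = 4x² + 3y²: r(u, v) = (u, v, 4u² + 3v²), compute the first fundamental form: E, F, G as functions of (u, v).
E = 64*u^2 + 1;  F = 48*u*v;  G = 36*v^2 + 1

Compute partials: r_u = (1, 0, 8*u), r_v = (0, 1, 6*v). Then
  E = r_u · r_u = 64*u^2 + 1,
  F = r_u · r_v = 48*u*v,
  G = r_v · r_v = 36*v^2 + 1.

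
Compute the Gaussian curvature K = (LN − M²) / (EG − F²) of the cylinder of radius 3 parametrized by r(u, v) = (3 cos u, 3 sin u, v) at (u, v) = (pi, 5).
K = 0

Coefficients of the first fundamental form: E = 9, F = 0, G = 1.
Coefficients of the second fundamental form: L = -3, M = 0, N = 0.
Assemble K = (LN − M²)/(EG − F²) = 0. At (u, v) = (pi, 5): K = 0.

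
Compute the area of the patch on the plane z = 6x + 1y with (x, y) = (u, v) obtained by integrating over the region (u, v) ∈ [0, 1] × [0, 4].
Area = 4*sqrt(38)

Area = ∫∫ √(EG − F²) du dv with √(EG − F²) = sqrt(38). Integrating over [0, 1] × [0, 4] gives 4*sqrt(38).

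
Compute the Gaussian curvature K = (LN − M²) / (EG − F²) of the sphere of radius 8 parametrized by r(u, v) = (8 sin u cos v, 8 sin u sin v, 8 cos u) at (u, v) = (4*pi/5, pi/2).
K = 1/64

Coefficients of the first fundamental form: E = 64, F = 0, G = 64*sin(u)^2.
Coefficients of the second fundamental form: L = -8*sin(u)/Abs(sin(u)), M = 0, N = -8*sin(u)^3/Abs(sin(u)).
Assemble K = (LN − M²)/(EG − F²) = 1/64. At (u, v) = (4*pi/5, pi/2): K = 1/64.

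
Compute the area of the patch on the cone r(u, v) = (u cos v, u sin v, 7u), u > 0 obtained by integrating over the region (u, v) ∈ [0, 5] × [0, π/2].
Area = 125*sqrt(2)*pi/4

Area = ∫∫ √(EG − F²) du dv with √(EG − F²) = 5*sqrt(2)*Abs(u). Integrating over [0, 5] × [0, π/2] gives 125*sqrt(2)*pi/4.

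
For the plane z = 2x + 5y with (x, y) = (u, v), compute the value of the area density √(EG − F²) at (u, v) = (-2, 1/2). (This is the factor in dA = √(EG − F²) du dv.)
√(EG − F²)|_{(-2, 1/2)} = sqrt(30)

E = 5, F = 10, G = 26, so EG − F² = 30. Taking the positive square root: √(EG − F²) = sqrt(30). At (u, v) = (-2, 1/2): sqrt(30).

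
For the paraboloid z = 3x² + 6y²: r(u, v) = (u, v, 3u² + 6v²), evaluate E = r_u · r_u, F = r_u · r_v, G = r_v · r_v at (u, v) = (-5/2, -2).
E = 226;  F = 360;  G = 577

Partials: r_u = (1, 0, 6*u), r_v = (0, 1, 12*v). As functions of (u, v):
  E = r_u · r_u = 36*u^2 + 1,
  F = r_u · r_v = 72*u*v,
  G = r_v · r_v = 144*v^2 + 1.
Evaluating at (u, v) = (-5/2, -2): E = 226, F = 360, G = 577.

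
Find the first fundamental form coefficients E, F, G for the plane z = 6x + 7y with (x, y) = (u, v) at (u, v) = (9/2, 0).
E = 37;  F = 42;  G = 50

Partials: r_u = (1, 0, 6), r_v = (0, 1, 7). As functions of (u, v):
  E = r_u · r_u = 37,
  F = r_u · r_v = 42,
  G = r_v · r_v = 50.
Evaluating at (u, v) = (9/2, 0): E = 37, F = 42, G = 50.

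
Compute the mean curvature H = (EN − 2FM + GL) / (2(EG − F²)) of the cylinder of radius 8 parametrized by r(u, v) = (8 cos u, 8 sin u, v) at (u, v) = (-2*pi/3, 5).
H = -1/16

With E = 64, F = 0, G = 1, L = -8, M = 0, N = 0, assemble
  H = (EN − 2FM + GL) / (2(EG − F²)) = -1/16.
At (u, v) = (-2*pi/3, 5): H = -1/16.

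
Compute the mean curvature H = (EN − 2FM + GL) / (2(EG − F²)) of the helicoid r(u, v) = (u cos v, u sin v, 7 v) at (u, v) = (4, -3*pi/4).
H = 0

With E = 1, F = 0, G = u^2 + 49, L = 0, M = -7/sqrt(u^2 + 49), N = 0, assemble
  H = (EN − 2FM + GL) / (2(EG − F²)) = 0.
At (u, v) = (4, -3*pi/4): H = 0.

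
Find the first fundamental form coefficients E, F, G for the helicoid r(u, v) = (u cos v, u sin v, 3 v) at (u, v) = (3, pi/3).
E = 1;  F = 0;  G = 18

Partials: r_u = (cos(v), sin(v), 0), r_v = (-u*sin(v), u*cos(v), 3). As functions of (u, v):
  E = r_u · r_u = 1,
  F = r_u · r_v = 0,
  G = r_v · r_v = u^2 + 9.
Evaluating at (u, v) = (3, pi/3): E = 1, F = 0, G = 18.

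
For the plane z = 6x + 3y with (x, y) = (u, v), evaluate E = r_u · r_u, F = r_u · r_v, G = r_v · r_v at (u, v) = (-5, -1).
E = 37;  F = 18;  G = 10

Partials: r_u = (1, 0, 6), r_v = (0, 1, 3). As functions of (u, v):
  E = r_u · r_u = 37,
  F = r_u · r_v = 18,
  G = r_v · r_v = 10.
Evaluating at (u, v) = (-5, -1): E = 37, F = 18, G = 10.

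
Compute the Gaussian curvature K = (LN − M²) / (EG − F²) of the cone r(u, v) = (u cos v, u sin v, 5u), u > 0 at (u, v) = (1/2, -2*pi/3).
K = 0

Coefficients of the first fundamental form: E = 26, F = 0, G = u^2.
Coefficients of the second fundamental form: L = 0, M = 0, N = 5*sqrt(26)*u^2/(26*Abs(u)).
Assemble K = (LN − M²)/(EG − F²) = 0. At (u, v) = (1/2, -2*pi/3): K = 0.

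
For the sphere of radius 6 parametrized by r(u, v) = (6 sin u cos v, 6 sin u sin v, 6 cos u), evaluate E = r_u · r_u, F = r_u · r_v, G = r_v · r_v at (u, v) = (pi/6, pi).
E = 36;  F = 0;  G = 9

Partials: r_u = (6*cos(u)*cos(v), 6*sin(v)*cos(u), -6*sin(u)), r_v = (-6*sin(u)*sin(v), 6*sin(u)*cos(v), 0). As functions of (u, v):
  E = r_u · r_u = 36,
  F = r_u · r_v = 0,
  G = r_v · r_v = 36*sin(u)^2.
Evaluating at (u, v) = (pi/6, pi): E = 36, F = 0, G = 9.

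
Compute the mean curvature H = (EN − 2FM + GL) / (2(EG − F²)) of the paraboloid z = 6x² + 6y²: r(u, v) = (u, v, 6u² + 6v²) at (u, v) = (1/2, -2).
H = 3684*sqrt(613)/375769

With E = 144*u^2 + 1, F = 144*u*v, G = 144*v^2 + 1, L = 12/sqrt(144*u^2 + 144*v^2 + 1), M = 0, N = 12/sqrt(144*u^2 + 144*v^2 + 1), assemble
  H = (EN − 2FM + GL) / (2(EG − F²)) = 12*(72*u^2 + 72*v^2 + 1)/(144*u^2 + 144*v^2 + 1)^(3/2).
At (u, v) = (1/2, -2): H = 3684*sqrt(613)/375769.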